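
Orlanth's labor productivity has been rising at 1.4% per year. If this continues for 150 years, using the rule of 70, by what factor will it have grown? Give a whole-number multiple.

about 8 times

70/1.4 ≈ 50.00 years per doubling.
150 years fits 3 doublings: 2^3 = 8.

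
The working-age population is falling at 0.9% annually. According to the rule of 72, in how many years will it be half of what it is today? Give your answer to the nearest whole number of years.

Falling at 0.9%, it halves about every 72/0.9 = 80.00 years.

approximately 80 years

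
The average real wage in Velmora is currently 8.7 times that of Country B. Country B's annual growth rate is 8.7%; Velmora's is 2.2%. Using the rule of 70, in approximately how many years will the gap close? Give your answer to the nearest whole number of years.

What matters is the difference: 6.5 pp.
Rule of 70 on the gap: the ratio halves every 70/6.5 ≈ 10.77 years.
An 8.7 times gap takes log₂(8.7) ≈ 3.12 halvings to close: 3.12 × 10.77 ≈ 34 years.

34 years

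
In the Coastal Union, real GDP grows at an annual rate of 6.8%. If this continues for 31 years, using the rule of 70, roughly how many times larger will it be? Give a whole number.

70/6.8 ≈ 10.29 years per doubling.
31 years fits 3 doublings: 2^3 = 8.

around 8 times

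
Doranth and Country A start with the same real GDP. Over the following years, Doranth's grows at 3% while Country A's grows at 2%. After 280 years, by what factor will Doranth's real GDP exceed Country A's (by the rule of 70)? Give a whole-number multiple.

around 16 times

Rate gap = 3% − 2% = 1 point.
The ratio doubles every 70/1 ≈ 70.00 years.
280/70.00 ≈ 4.00 doublings → ratio ≈ 2^4.00 ≈ 16.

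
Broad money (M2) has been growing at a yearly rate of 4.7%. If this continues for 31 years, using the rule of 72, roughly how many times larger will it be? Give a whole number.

72/4.7 ≈ 15.32 years per doubling.
31 years fits 2 doublings: 2^2 = 4.

approximately 4 times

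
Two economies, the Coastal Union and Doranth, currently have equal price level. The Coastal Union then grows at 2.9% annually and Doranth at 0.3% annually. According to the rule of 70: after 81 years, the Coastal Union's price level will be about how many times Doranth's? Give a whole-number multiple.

Rate gap = 2.9% − 0.3% = 2.6 points.
The ratio doubles every 70/2.6 ≈ 26.92 years.
81/26.92 ≈ 3.01 doublings → ratio ≈ 2^3.01 ≈ 8.

around 8 times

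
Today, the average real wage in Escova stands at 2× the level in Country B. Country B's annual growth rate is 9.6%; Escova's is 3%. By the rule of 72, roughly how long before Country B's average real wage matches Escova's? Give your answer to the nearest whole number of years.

approximately 11 years

The growth-rate gap is 9.6% − 3% = 6.6 percentage points.
So the ratio between them halves every 72/6.6 ≈ 10.91 years.
A 2× gap closes after 1 halving: 1 × 10.91 ≈ 11 years.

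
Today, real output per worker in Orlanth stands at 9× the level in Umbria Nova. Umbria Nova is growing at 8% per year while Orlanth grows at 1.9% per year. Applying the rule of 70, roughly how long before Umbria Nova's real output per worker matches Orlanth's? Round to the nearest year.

The growth-rate gap is 8% − 1.9% = 6.1 percentage points.
So the ratio between them halves every 70/6.1 ≈ 11.48 years.
A 9× gap takes log₂(9) ≈ 3.17 halvings to close: 3.17 × 11.48 ≈ 36 years.

about 36 years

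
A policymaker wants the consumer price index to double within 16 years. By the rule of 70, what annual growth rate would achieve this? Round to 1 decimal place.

roughly 4.4%

70 / 16 ≈ 4.38, so about 4.4% annually.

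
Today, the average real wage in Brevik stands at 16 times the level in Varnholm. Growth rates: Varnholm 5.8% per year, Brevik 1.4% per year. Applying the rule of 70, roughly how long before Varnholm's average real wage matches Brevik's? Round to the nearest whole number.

≈ 64 years

What matters is the difference: 4.4 pp.
Rule of 70 on the gap: the ratio halves every 70/4.4 ≈ 15.91 years.
A 16 times gap closes after 4 halvings: 4 × 15.91 ≈ 64 years.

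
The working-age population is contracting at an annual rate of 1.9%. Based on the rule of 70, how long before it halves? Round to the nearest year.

about 37 years

Falling at 1.9%, it halves about every 70/1.9 = 36.84 years.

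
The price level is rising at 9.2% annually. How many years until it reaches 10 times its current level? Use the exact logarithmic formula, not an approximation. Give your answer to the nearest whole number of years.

26 years

t = ln(10) / ln(1 + 0.092) = 2.3026 / 0.088011 ≈ 26.16.
≈ 26 years.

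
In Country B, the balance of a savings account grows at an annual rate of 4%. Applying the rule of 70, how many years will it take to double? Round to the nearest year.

around 18 years

Doubling time ≈ 70 / 4 = 17.50 years.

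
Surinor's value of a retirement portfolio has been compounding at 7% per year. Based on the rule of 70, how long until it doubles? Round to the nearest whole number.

70/7 ≈ 10.00, so it doubles roughly every 10 years.

≈ 10 years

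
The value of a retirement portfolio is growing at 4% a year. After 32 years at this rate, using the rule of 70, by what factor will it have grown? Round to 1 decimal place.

roughly 3.6 times

Doubles every ≈ 17.50 years (70/4).
32 years is 1.83 doublings; 2^1.83 ≈ 3.6×.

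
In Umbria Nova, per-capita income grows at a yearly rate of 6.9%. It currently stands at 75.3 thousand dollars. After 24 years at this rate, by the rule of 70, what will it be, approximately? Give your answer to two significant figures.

It doubles every 70/6.9 ≈ 10.14 years, so 24 years is 2.37 doublings.
2^2.37 ≈ 5.17; 75.3 × 5.17 ≈ 390 thousand dollars.

390 thousand dollars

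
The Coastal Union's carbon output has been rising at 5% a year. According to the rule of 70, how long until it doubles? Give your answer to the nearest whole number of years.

70/5 ≈ 14.00, so it doubles roughly every 14 years.

≈ 14 years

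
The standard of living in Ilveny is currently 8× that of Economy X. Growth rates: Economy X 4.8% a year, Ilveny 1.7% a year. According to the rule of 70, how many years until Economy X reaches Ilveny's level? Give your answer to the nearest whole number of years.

around 68 years

Economy X gains on Ilveny at 4.8% − 1.7% = 3.1 points a year.
At that relative rate the gap halves every 70/3.1 ≈ 22.58 years.
An 8× gap closes after 3 halvings: 3 × 22.58 ≈ 68 years.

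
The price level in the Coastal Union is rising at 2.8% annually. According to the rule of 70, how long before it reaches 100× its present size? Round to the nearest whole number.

166 years

At 2.8% it doubles every 70/2.8 ≈ 25.00 years.
Reaching 100× takes log₂(100) ≈ 6.64 doublings.
6.64 × 25.00 ≈ 166 years.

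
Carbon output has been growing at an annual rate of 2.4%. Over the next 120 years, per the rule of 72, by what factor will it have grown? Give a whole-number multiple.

roughly 16 times

At 2.4% one doubling takes ≈ 30.00 years; 120 years is 4 of them, so ×16.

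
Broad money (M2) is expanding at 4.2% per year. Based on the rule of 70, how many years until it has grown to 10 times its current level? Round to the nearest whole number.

At 4.2% it doubles every 70/4.2 ≈ 16.67 years.
Reaching 10× takes log₂(10) ≈ 3.32 doublings.
3.32 × 16.67 ≈ 55 years.

≈ 55 years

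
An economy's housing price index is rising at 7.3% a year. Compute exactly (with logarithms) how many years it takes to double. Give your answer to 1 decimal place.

t = ln(2) / ln(1 + 0.073) = 0.6931 / 0.070458 ≈ 9.84.

9.8 years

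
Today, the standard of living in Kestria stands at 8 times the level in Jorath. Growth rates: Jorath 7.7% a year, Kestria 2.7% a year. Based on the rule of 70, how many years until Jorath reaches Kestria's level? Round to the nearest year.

What matters is the difference: 5 pp.
Rule of 70 on the gap: the ratio halves every 70/5 ≈ 14.00 years.
An 8 times gap closes after 3 halvings: 3 × 14.00 ≈ 42 years.

about 42 years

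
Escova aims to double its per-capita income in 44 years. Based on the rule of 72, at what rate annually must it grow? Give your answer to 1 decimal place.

roughly 1.6% annually

72 / 44 ≈ 1.64, so about 1.6% annually.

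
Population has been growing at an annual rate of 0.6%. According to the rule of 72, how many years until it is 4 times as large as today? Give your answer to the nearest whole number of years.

Doubling time ≈ 72/0.6 = 120.00 years.
4 = 2^2, so 2 doublings → 240 years.

≈ 240 years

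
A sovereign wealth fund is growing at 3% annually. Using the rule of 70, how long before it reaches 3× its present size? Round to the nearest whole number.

At 3% it doubles every 70/3 ≈ 23.33 years.
3× is log₂ 3 ≈ 1.58 doublings, so ≈ 1.58 × 23.33 = 37 years.

around 37 years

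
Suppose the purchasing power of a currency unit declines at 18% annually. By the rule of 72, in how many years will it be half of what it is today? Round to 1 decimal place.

Falling at 18%, it halves about every 72/18 = 4.00 years.

around 4.0 years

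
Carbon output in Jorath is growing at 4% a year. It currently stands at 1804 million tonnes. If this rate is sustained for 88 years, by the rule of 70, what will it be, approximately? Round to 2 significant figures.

≈ 59000 million tonnes

It doubles every 70/4 ≈ 17.50 years, so 88 years is 5.03 doublings.
2^5.03 ≈ 32.67; 1804 × 32.67 ≈ 59000 million tonnes.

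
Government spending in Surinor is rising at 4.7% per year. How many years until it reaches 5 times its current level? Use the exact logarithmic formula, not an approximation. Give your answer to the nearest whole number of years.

35 years

t = ln(5) / ln(1 + 0.047) = 1.6094 / 0.045929 ≈ 35.04.
≈ 35 years.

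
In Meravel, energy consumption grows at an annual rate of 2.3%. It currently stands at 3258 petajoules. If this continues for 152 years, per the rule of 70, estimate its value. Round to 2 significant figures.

around 100000 petajoules

Doubling time ≈ 70/2.3 = 30.43 years.
152 years is 152/30.43 ≈ 5.00 doublings, a factor of 2^5.00 ≈ 32.00.
3258 × 32.00 ≈ 100000 petajoules.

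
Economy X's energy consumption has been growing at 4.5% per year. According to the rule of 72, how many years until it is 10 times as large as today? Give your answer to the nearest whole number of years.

One doubling takes 72/4.5 = 16.00 years.
Reaching 10× takes log₂(10) ≈ 3.32 doublings.
3.32 × 16.00 ≈ 53 years.

around 53 years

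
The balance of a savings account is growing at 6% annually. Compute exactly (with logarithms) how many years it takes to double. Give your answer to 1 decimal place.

11.9 years

t = ln(2) / ln(1 + 0.06) = 0.6931 / 0.058269 ≈ 11.89.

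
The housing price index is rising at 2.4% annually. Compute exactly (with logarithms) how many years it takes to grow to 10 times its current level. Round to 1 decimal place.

t = ln(10) / ln(1 + 0.024) = 2.3026 / 0.023717 ≈ 97.09.

97.1 years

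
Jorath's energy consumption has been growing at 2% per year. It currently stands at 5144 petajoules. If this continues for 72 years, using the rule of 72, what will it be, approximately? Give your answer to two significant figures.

21000 petajoules

Doubling time ≈ 72/2 = 36.00 years.
72 years is 72/36.00 ≈ 2.00 doublings, a factor of 2^2.00 ≈ 4.00.
5144 × 4.00 ≈ 21000 petajoules.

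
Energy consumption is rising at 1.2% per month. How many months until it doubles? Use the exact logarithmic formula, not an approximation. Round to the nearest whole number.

t = ln(2) / ln(1 + 0.012) = 0.6931 / 0.011929 ≈ 58.10.
≈ 58 months.

58 months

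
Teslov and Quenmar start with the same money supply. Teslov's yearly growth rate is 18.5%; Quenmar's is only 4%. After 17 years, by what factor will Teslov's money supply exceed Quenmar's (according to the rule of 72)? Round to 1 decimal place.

Only the 14.5-point difference matters.
72/14.5 ≈ 4.97 years per doubling of the ratio; 17 years gives 3.42 doublings, so ≈ 10.7×.

10.7 times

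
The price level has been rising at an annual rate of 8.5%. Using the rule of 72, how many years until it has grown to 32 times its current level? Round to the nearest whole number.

At 8.5% it doubles every 72/8.5 ≈ 8.47 years.
32× is 5 doublings, so 5 × 8.47 ≈ 42 years.

around 42 years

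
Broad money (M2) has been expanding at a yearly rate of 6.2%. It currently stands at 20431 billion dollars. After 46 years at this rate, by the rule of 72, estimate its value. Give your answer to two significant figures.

about 320000 billion dollars

It doubles every 72/6.2 ≈ 11.61 years, so 46 years is 3.96 doublings.
2^3.96 ≈ 15.56; 20431 × 15.56 ≈ 320000 billion dollars.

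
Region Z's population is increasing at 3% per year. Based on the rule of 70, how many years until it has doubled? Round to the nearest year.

roughly 23 years

At 3%, doubling takes about 70/3 = 23.33 years.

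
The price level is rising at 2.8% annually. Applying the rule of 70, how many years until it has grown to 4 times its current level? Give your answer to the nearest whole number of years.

around 50 years

One doubling takes 70/2.8 = 25.00 years.
Getting to 4× needs 2 doublings: 2 × 25.00 ≈ 50 years.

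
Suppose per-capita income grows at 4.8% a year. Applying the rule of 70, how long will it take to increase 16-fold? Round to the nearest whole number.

approximately 58 years

At 4.8% it doubles every 70/4.8 ≈ 14.58 years.
16× is 4 doublings, so 4 × 14.58 ≈ 58 years.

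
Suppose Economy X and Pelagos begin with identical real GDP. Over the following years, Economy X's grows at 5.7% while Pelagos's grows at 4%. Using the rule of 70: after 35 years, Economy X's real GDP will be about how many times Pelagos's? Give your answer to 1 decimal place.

≈ 1.8 times

Economy X pulls ahead at 1.7 pp per year, so the ratio doubles every 70/1.7 ≈ 41.18 years.
In 35 years that's 0.85 doublings: 2^0.85 ≈ 1.8.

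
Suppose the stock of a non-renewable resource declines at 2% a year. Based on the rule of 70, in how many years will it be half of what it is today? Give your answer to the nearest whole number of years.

approximately 35 years

Halving time ≈ 70 / 2 = 35.00 → 35 years.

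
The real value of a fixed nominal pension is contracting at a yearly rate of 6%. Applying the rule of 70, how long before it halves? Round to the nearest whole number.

approximately 12 years

Halving time ≈ 70 / 6 = 11.67 → 12 years.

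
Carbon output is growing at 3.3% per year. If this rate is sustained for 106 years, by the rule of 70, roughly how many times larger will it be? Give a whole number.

≈ 32 times

70/3.3 ≈ 21.21 years per doubling.
106 years fits 5 doublings: 2^5 = 32.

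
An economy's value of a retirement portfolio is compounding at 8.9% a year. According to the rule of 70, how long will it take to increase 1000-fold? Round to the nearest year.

78 years

Doubling time ≈ 70/8.9 = 7.87 years.
1000× is log₂ 1000 ≈ 9.97 doublings, so ≈ 9.97 × 7.87 = 78 years.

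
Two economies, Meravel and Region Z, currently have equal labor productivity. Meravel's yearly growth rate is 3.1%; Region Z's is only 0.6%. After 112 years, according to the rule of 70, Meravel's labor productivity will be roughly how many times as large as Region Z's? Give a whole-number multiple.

Rate gap = 3.1% − 0.6% = 2.5 points.
The ratio doubles every 70/2.5 ≈ 28.00 years.
112/28.00 ≈ 4.00 doublings → ratio ≈ 2^4.00 ≈ 16.

16 times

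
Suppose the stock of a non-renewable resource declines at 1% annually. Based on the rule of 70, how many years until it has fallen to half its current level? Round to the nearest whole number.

The rule works in reverse for decay: 70/1 ≈ 70.00 years to halve.

roughly 70 years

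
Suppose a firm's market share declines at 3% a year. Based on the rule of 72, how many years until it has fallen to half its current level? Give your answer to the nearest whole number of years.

around 24 years

The rule works in reverse for decay: 72/3 ≈ 24.00 years to halve.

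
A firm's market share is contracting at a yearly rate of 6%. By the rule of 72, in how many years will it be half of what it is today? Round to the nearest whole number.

The rule works in reverse for decay: 72/6 ≈ 12.00 years to halve.

approximately 12 years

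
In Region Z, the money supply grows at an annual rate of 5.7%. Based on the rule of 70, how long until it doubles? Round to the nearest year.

At 5.7%, doubling takes about 70/5.7 = 12.28 years.

around 12 years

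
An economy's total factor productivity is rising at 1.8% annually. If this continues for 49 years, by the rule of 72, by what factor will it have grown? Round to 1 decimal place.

Doubles every ≈ 40.00 years (72/1.8).
49 years is 1.23 doublings; 2^1.23 ≈ 2.3×.

roughly 2.3 times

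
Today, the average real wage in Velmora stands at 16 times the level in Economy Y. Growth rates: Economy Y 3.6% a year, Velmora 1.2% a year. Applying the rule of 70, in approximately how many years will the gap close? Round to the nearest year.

≈ 117 years

Economy Y gains on Velmora at 3.6% − 1.2% = 2.4 points a year.
At that relative rate the gap halves every 70/2.4 ≈ 29.17 years.
A 16 times gap closes after 4 halvings: 4 × 29.17 ≈ 117 years.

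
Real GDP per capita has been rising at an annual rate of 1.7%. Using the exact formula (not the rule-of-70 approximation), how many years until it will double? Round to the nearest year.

41 years

t = ln(2) / ln(1 + 0.017) = 0.6931 / 0.016857 ≈ 41.12.
≈ 41 years.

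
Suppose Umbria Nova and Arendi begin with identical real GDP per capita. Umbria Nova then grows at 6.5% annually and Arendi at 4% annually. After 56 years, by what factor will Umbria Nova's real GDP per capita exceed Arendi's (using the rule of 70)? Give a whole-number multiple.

roughly 4 times

Umbria Nova pulls ahead at 2.5 pp per year, so the ratio doubles every 70/2.5 ≈ 28.00 years.
In 56 years that's 2.00 doublings: 2^2.00 ≈ 4.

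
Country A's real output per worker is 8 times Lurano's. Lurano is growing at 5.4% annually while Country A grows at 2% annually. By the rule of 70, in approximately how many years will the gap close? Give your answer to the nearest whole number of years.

roughly 62 years

What matters is the difference: 3.4 pp.
Rule of 70 on the gap: the ratio halves every 70/3.4 ≈ 20.59 years.
An 8 times gap closes after 3 halvings: 3 × 20.59 ≈ 62 years.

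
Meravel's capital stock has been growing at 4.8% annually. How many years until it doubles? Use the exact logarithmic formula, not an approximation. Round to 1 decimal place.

t = ln(2) / ln(1 + 0.048) = 0.6931 / 0.046884 ≈ 14.78.

14.8 years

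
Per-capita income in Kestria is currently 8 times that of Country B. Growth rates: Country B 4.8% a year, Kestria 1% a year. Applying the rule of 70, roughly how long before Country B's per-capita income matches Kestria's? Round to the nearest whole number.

about 55 years

Country B gains on Kestria at 4.8% − 1% = 3.8 points a year.
At that relative rate the gap halves every 70/3.8 ≈ 18.42 years.
An 8 times gap closes after 3 halvings: 3 × 18.42 ≈ 55 years.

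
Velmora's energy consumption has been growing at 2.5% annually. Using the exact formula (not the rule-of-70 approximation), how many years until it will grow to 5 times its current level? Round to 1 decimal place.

t = ln(5) / ln(1 + 0.025) = 1.6094 / 0.024693 ≈ 65.18.

65.2 years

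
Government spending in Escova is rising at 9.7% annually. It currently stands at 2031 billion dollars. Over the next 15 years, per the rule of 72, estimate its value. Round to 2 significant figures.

Doubling time ≈ 72/9.7 = 7.42 years.
15 years is 15/7.42 ≈ 2.02 doublings, a factor of 2^2.02 ≈ 4.06.
2031 × 4.06 ≈ 8200 billion dollars.

about 8200 billion dollars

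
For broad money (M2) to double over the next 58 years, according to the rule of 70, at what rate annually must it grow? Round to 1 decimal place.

≈ 1.2%

70 / 58 ≈ 1.21, so about 1.2% annually.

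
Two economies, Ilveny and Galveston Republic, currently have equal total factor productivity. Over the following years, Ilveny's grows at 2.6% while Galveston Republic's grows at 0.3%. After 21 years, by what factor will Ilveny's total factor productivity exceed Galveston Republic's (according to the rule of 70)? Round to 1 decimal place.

Ilveny pulls ahead at 2.3 pp per year, so the ratio doubles every 70/2.3 ≈ 30.43 years.
In 21 years that's 0.69 doublings: 2^0.69 ≈ 1.6.

approximately 1.6 times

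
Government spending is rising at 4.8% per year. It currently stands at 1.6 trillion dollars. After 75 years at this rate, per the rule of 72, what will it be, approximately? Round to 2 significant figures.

51 trillion dollars

Doubling time ≈ 72/4.8 = 15.00 years.
75 years is 75/15.00 ≈ 5.00 doublings, a factor of 2^5.00 ≈ 32.00.
1.6 × 32.00 ≈ 51 trillion dollars.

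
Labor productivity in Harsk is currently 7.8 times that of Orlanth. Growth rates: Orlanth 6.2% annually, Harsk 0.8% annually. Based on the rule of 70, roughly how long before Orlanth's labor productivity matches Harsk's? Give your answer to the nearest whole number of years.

What matters is the difference: 5.4 pp.
Rule of 70 on the gap: the ratio halves every 70/5.4 ≈ 12.96 years.
A 7.8 times gap takes log₂(7.8) ≈ 2.96 halvings to close: 2.96 × 12.96 ≈ 38 years.

roughly 38 years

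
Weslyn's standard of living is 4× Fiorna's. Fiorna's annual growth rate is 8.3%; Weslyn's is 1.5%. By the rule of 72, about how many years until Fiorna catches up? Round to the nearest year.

approximately 21 years

Fiorna gains on Weslyn at 8.3% − 1.5% = 6.8 points a year.
At that relative rate the gap halves every 72/6.8 ≈ 10.59 years.
A 4× gap closes after 2 halvings: 2 × 10.59 ≈ 21 years.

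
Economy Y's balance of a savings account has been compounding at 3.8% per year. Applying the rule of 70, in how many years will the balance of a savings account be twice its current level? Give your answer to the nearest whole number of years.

70/3.8 ≈ 18.42, so it doubles roughly every 18 years.

about 18 years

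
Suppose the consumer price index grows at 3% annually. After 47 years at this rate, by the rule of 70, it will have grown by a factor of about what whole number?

4 times

Doubling time ≈ 70/3 = 23.33 years.
47/23.33 ≈ 2 doublings, so about 2^2 = 4×.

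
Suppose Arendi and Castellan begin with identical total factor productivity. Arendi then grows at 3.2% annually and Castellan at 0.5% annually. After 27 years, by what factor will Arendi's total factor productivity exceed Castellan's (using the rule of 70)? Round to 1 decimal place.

Only the 2.7-point difference matters.
70/2.7 ≈ 25.93 years per doubling of the ratio; 27 years gives 1.04 doublings, so ≈ 2.1×.

approximately 2.1 times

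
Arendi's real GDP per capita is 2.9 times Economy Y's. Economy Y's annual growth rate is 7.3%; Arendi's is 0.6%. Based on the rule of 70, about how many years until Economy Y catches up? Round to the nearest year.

The growth-rate gap is 7.3% − 0.6% = 6.7 percentage points.
So the ratio between them halves every 70/6.7 ≈ 10.45 years.
A 2.9 times gap takes log₂(2.9) ≈ 1.54 halvings to close: 1.54 × 10.45 ≈ 16 years.

16 years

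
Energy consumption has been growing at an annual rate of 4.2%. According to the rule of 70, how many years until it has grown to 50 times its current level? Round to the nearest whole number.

approximately 94 years

One doubling takes 70/4.2 = 16.67 years.
50× is log₂ 50 ≈ 5.64 doublings, so ≈ 5.64 × 16.67 = 94 years.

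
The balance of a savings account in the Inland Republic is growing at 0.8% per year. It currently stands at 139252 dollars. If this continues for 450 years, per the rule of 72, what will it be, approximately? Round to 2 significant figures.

It doubles every 72/0.8 ≈ 90.00 years, so 450 years is 5.00 doublings.
2^5.00 ≈ 32.00; 139252 × 32.00 ≈ 4500000 dollars.

≈ 4500000 dollars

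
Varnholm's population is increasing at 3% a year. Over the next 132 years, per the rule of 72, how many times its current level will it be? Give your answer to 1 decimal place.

Doubles every ≈ 24.00 years (72/3).
132 years is 5.50 doublings; 2^5.50 ≈ 45.3×.

about 45.3 times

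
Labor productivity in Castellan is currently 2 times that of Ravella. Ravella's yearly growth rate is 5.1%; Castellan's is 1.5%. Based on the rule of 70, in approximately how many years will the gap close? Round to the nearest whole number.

about 19 years

The growth-rate gap is 5.1% − 1.5% = 3.6 percentage points.
So the ratio between them halves every 70/3.6 ≈ 19.44 years.
A 2 times gap closes after 1 halving: 1 × 19.44 ≈ 19 years.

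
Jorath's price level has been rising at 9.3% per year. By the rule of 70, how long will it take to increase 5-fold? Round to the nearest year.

17 years

Doubling time ≈ 70/9.3 = 7.53 years.
Reaching 5× takes log₂(5) ≈ 2.32 doublings.
2.32 × 7.53 ≈ 17 years.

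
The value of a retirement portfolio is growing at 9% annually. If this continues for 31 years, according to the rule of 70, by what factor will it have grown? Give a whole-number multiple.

Doubling time ≈ 70/9 = 7.78 years.
31/7.78 ≈ 4 doublings, so about 2^4 = 16×.

≈ 16 times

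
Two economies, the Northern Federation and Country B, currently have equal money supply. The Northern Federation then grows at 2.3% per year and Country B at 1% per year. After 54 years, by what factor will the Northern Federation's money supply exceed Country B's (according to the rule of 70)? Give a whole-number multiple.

roughly 2 times

Rate gap = 2.3% − 1% = 1.3 points.
The ratio doubles every 70/1.3 ≈ 53.85 years.
54/53.85 ≈ 1.00 doublings → ratio ≈ 2^1.00 ≈ 2.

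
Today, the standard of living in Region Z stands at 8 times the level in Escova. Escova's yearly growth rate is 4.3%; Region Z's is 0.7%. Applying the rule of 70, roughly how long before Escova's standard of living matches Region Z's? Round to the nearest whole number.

≈ 58 years

Escova gains on Region Z at 4.3% − 0.7% = 3.6 points a year.
At that relative rate the gap halves every 70/3.6 ≈ 19.44 years.
An 8 times gap closes after 3 halvings: 3 × 19.44 ≈ 58 years.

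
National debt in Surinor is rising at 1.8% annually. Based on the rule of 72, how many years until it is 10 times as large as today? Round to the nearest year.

133 years

At 1.8% it doubles every 72/1.8 ≈ 40.00 years.
Reaching 10× takes log₂(10) ≈ 3.32 doublings.
3.32 × 40.00 ≈ 133 years.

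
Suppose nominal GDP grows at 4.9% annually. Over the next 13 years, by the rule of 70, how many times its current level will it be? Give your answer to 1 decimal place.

Doubles every ≈ 14.29 years (70/4.9).
13 years is 0.91 doublings; 2^0.91 ≈ 1.9×.

1.9 times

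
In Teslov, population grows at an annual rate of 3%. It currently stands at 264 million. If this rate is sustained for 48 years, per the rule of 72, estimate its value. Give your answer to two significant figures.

Doubling time ≈ 72/3 = 24.00 years.
48 years is 48/24.00 ≈ 2.00 doublings, a factor of 2^2.00 ≈ 4.00.
264 × 4.00 ≈ 1100 million.

≈ 1100 million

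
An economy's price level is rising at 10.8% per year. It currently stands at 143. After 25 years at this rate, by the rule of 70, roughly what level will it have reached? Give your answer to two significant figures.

Doubling time ≈ 70/10.8 = 6.48 years.
25 years is 25/6.48 ≈ 3.86 doublings, a factor of 2^3.86 ≈ 14.52.
143 × 14.52 ≈ 2100.

roughly 2100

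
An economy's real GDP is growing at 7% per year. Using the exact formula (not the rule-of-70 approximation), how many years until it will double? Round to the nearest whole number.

t = ln(2) / ln(1 + 0.07) = 0.6931 / 0.067659 ≈ 10.24.
≈ 10 years.

10 years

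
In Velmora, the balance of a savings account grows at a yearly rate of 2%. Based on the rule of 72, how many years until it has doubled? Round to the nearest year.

72/2 ≈ 36.00, so it doubles roughly every 36 years.

36 years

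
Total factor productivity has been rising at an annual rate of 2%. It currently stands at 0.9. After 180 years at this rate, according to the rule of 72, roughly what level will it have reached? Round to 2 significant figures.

approximately 29

It doubles every 72/2 ≈ 36.00 years, so 180 years is 5.00 doublings.
2^5.00 ≈ 32.00; 0.9 × 32.00 ≈ 29.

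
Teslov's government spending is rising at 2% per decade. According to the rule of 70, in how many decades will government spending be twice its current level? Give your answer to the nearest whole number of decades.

At 2%, doubling takes about 70/2 = 35.00 decades.

about 35 decades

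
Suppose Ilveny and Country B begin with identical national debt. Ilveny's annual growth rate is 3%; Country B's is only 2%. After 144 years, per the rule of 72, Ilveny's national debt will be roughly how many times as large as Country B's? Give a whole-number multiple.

Only the 1-point difference matters.
72/1 ≈ 72.00 years per doubling of the ratio; 144 years gives 2.00 doublings, so ≈ 4×.

4 times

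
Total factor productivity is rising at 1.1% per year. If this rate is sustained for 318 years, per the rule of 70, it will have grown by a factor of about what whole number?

Doubling time ≈ 70/1.1 = 63.64 years.
318/63.64 ≈ 5 doublings, so about 2^5 = 32×.

approximately 32 times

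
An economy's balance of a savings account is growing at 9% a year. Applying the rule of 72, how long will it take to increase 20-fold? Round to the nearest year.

roughly 35 years

One doubling takes 72/9 = 8.00 years.
20× is log₂ 20 ≈ 4.32 doublings, so ≈ 4.32 × 8.00 = 35 years.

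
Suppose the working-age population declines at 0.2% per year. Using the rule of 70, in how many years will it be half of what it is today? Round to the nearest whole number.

The rule works in reverse for decay: 70/0.2 ≈ 350.00 years to halve.

≈ 350 years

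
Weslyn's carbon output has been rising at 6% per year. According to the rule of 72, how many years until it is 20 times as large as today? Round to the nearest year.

approximately 52 years

One doubling takes 72/6 = 12.00 years.
Reaching 20× takes log₂(20) ≈ 4.32 doublings.
4.32 × 12.00 ≈ 52 years.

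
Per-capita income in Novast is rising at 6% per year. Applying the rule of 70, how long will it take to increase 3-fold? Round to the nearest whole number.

At 6% it doubles every 70/6 ≈ 11.67 years.
3× is log₂ 3 ≈ 1.58 doublings, so ≈ 1.58 × 11.67 = 18 years.

roughly 18 years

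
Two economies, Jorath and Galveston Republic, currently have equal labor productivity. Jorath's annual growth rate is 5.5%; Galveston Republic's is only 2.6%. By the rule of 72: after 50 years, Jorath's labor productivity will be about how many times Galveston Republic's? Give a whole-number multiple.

≈ 4 times

Jorath pulls ahead at 2.9 pp per year, so the ratio doubles every 72/2.9 ≈ 24.83 years.
In 50 years that's 2.01 doublings: 2^2.01 ≈ 4.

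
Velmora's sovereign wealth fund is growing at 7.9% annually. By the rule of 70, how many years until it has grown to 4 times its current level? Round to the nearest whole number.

≈ 18 years

Doubling time ≈ 70/7.9 = 8.86 years.
Getting to 4× needs 2 doublings: 2 × 8.86 ≈ 18 years.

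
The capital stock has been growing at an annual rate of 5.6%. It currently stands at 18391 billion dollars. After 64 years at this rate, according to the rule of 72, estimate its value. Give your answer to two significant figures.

about 580000 billion dollars

Doubling time ≈ 72/5.6 = 12.86 years.
64 years is 64/12.86 ≈ 4.98 doublings, a factor of 2^4.98 ≈ 31.56.
18391 × 31.56 ≈ 580000 billion dollars.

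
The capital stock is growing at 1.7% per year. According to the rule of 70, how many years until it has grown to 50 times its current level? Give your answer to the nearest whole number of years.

At 1.7% it doubles every 70/1.7 ≈ 41.18 years.
Reaching 50× takes log₂(50) ≈ 5.64 doublings.
5.64 × 41.18 ≈ 232 years.

about 232 years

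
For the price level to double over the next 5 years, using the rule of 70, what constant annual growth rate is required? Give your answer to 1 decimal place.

around 14.0% a year

70 / 5 ≈ 14.00, so about 14.0% a year.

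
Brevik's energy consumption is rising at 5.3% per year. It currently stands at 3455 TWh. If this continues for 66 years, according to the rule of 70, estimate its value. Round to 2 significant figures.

approximately 110000 TWh

It doubles every 70/5.3 ≈ 13.21 years, so 66 years is 5.00 doublings.
2^5.00 ≈ 32.00; 3455 × 32.00 ≈ 110000 TWh.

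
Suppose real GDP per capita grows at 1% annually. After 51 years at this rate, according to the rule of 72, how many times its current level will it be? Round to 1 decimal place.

about 1.6 times

Doubles every ≈ 72.00 years (72/1).
51 years is 0.71 doublings; 2^0.71 ≈ 1.6×.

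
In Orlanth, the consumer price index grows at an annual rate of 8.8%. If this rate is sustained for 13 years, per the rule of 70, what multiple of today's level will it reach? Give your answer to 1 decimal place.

Doubles every ≈ 7.95 years (70/8.8).
13 years is 1.64 doublings; 2^1.64 ≈ 3.1×.

approximately 3.1 times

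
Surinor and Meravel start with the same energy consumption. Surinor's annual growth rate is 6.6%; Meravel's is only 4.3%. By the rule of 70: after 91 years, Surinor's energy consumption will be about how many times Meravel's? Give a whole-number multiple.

Rate gap = 6.6% − 4.3% = 2.3 points.
The ratio doubles every 70/2.3 ≈ 30.43 years.
91/30.43 ≈ 2.99 doublings → ratio ≈ 2^2.99 ≈ 8.

about 8 times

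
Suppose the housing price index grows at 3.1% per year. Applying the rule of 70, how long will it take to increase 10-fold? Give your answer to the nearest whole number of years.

At 3.1% it doubles every 70/3.1 ≈ 22.58 years.
Reaching 10× takes log₂(10) ≈ 3.32 doublings.
3.32 × 22.58 ≈ 75 years.

approximately 75 years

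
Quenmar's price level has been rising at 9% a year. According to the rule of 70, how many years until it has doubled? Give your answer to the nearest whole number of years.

At 9%, doubling takes about 70/9 = 7.78 years.

about 8 years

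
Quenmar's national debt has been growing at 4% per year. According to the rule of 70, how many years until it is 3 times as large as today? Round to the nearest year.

roughly 28 years

One doubling takes 70/4 = 17.50 years.
Reaching 3× takes log₂(3) ≈ 1.58 doublings.
1.58 × 17.50 ≈ 28 years.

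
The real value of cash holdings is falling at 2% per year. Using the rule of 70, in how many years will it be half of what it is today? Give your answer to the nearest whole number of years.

Falling at 2%, it halves about every 70/2 = 35.00 years.

roughly 35 years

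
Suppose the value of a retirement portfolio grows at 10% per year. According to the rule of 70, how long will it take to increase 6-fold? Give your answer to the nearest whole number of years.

Doubling time ≈ 70/10 = 7.00 years.
6× is log₂ 6 ≈ 2.58 doublings, so ≈ 2.58 × 7.00 = 18 years.

about 18 years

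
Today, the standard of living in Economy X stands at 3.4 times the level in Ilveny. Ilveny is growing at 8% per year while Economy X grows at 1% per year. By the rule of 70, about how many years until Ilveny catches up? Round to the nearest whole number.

The growth-rate gap is 8% − 1% = 7 percentage points.
So the ratio between them halves every 70/7 ≈ 10.00 years.
A 3.4 times gap takes log₂(3.4) ≈ 1.77 halvings to close: 1.77 × 10.00 ≈ 18 years.

18 years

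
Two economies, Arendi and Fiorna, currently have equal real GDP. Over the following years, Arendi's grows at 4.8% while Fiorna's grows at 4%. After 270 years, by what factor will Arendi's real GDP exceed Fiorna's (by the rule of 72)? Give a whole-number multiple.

approximately 8 times

Arendi pulls ahead at 0.8 pp per year, so the ratio doubles every 72/0.8 ≈ 90.00 years.
In 270 years that's 3.00 doublings: 2^3.00 ≈ 8.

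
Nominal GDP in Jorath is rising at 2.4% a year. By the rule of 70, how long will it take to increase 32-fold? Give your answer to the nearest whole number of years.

One doubling takes 70/2.4 = 29.17 years.
32 = 2^5, so 5 doublings → 146 years.

roughly 146 years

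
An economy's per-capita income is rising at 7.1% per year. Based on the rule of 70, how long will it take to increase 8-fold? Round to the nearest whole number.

Doubling time ≈ 70/7.1 = 9.86 years.
8× is 3 doublings, so 3 × 9.86 ≈ 30 years.

approximately 30 years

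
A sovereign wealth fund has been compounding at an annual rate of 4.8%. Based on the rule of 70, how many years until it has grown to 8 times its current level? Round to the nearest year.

about 44 years

Doubling time ≈ 70/4.8 = 14.58 years.
8× is 3 doublings, so 3 × 14.58 ≈ 44 years.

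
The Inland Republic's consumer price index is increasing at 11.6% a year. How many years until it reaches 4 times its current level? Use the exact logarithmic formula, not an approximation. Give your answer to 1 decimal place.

t = ln(4) / ln(1 + 0.116) = 1.3863 / 0.109751 ≈ 12.63.

12.6 years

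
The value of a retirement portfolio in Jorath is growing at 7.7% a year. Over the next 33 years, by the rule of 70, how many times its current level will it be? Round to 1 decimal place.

about 12.4 times

Doubles every ≈ 9.09 years (70/7.7).
33 years is 3.63 doublings; 2^3.63 ≈ 12.4×.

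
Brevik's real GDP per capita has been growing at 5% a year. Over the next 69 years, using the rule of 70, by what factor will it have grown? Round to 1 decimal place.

Doubling time ≈ 70/5 = 14.00 years.
69 years / 14.00 ≈ 4.93 doublings → factor 2^4.93 ≈ 30.5.

≈ 30.5 times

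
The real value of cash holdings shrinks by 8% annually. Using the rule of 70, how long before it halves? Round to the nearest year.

about 9 years

Falling at 8%, it halves about every 70/8 = 8.75 years.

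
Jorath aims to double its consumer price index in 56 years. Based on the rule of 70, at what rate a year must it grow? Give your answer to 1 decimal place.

70 / 56 ≈ 1.25, so about 1.3% a year.

approximately 1.3%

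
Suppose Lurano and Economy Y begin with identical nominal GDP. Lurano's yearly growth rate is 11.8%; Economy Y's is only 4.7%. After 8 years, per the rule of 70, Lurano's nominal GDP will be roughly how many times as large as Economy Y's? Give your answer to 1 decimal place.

roughly 1.8 times

Rate gap = 11.8% − 4.7% = 7.1 points.
The ratio doubles every 70/7.1 ≈ 9.86 years.
8/9.86 ≈ 0.81 doublings → ratio ≈ 2^0.81 ≈ 1.8.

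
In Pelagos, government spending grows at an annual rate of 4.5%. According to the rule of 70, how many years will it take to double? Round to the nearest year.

around 16 years

Doubling time ≈ 70 / 4.5 = 15.56 years.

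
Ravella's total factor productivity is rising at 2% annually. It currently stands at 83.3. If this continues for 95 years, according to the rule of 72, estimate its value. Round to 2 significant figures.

Doubling time ≈ 72/2 = 36.00 years.
95 years is 95/36.00 ≈ 2.64 doublings, a factor of 2^2.64 ≈ 6.23.
83.3 × 6.23 ≈ 520.

520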